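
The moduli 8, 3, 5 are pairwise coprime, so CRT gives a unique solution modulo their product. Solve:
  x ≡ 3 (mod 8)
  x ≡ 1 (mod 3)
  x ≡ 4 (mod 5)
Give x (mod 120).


Moduli 8, 3, 5 are pairwise coprime; by CRT there is a unique solution modulo M = 8 · 3 · 5 = 120.
Solve pairwise, accumulating the modulus:
  Start with x ≡ 3 (mod 8).
  Combine with x ≡ 1 (mod 3): since gcd(8, 3) = 1, we get a unique residue mod 24.
    Write x = 3 + 8·t and substitute into x ≡ 1 (mod 3): 8·t ≡ 1 − 3 = -2 (mod 3).
    Reduce coefficients mod 3: 2·t ≡ 1 (mod 3).
    The inverse of 2 mod 3 is 2 (since 2·2 = 4 = 1·3 + 1), so t ≡ 2·1 = 2 ≡ 2 (mod 3).
    Then x = 3 + 8·2 = 19, valid modulo lcm(8, 3) = 24: x ≡ 19 (mod 24).
  Combine with x ≡ 4 (mod 5): since gcd(24, 5) = 1, we get a unique residue mod 120.
    Write x = 19 + 24·t and substitute into x ≡ 4 (mod 5): 24·t ≡ 4 − 19 = -15 (mod 5).
    Reduce coefficients mod 5: 4·t ≡ 0 (mod 5).
    The inverse of 4 mod 5 is 4 (since 4·4 = 16 = 3·5 + 1), so t ≡ 4·0 = 0 ≡ 0 (mod 5).
    Then x = 19 + 24·0 = 19, valid modulo lcm(24, 5) = 120: x ≡ 19 (mod 120).
Verify: 19 mod 8 = 3 ✓, 19 mod 3 = 1 ✓, 19 mod 5 = 4 ✓.

x ≡ 19 (mod 120).


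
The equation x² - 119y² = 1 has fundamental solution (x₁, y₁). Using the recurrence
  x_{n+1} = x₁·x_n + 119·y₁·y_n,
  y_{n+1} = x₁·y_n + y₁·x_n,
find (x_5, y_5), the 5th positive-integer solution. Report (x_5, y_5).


Step 1: Find the fundamental solution (x₁, y₁) of x² - 119y² = 1.
  Expand √119 as a continued fraction. a₀ = ⌊√119⌋ = 10; iterate m_{k+1} = d_k·a_k − m_k, d_{k+1} = (119 − m_{k+1}²)/d_k, a_{k+1} = ⌊(a₀ + m_{k+1})/d_{k+1}⌋ (starting m₀ = 0, d₀ = 1), with convergents p_k = a_k·p_{k-1} + p_{k-2}, q_k = a_k·q_{k-1} + q_{k-2} (p₋₁ = 1, q₋₁ = 0):
  k = 0: a₀ = 10; p₀/q₀ = 10/1; p₀² − 119·q₀² = 100 − 119 = -19.
  k = 1: m = 10, d = 19, a = ⌊(10 + 10)/19⌋ = 1; p/q = (1·10 + 1)/(1·1 + 0) = 11/1; p² − 119·q² = 121 − 119 = 2.
  k = 2: m = 9, d = 2, a = ⌊(10 + 9)/2⌋ = 9; p/q = (9·11 + 10)/(9·1 + 1) = 109/10; p² − 119·q² = 11881 − 11900 = -19.
  k = 3: m = 9, d = 19, a = ⌊(10 + 9)/19⌋ = 1; p/q = (1·109 + 11)/(1·10 + 1) = 120/11; p² − 119·q² = 14400 − 14399 = 1.
  The first convergent with p² − 119·q² = 1 gives the fundamental solution (x₁, y₁) = (120, 11).
Step 2: Apply the recurrence (x_{n+1}, y_{n+1}) = (x₁x_n + 119y₁y_n, x₁y_n + y₁x_n) repeatedly.
  From (x_1, y_1) = (120, 11): x_2 = 120·120 + 119·11·11 = 28799; y_2 = 120·11 + 11·120 = 2640.
  From (x_2, y_2) = (28799, 2640): x_3 = 120·28799 + 119·11·2640 = 6911640; y_3 = 120·2640 + 11·28799 = 633589.
  From (x_3, y_3) = (6911640, 633589): x_4 = 120·6911640 + 119·11·633589 = 1658764801; y_4 = 120·633589 + 11·6911640 = 152058720.
  From (x_4, y_4) = (1658764801, 152058720): x_5 = 120·1658764801 + 119·11·152058720 = 398096640600; y_5 = 120·152058720 + 11·1658764801 = 36493459211.
Step 3: Verify x_5² - 119·y_5² = 158480935257005568360000 - 158480935257005568359999 = 1 (should be 1). ✓

(x_1, y_1) = (120, 11); (x_5, y_5) = (398096640600, 36493459211).


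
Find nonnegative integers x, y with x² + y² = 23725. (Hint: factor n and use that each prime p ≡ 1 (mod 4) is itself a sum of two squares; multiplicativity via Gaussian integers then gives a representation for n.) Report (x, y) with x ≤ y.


Step 1: Factor n = 23725 = 5^2 · 13 · 73.
Step 2: Check the mod-4 condition on each prime factor: 5 ≡ 1 (mod 4), exponent 2; 13 ≡ 1 (mod 4), exponent 1; 73 ≡ 1 (mod 4), exponent 1.
All primes ≡ 3 (mod 4) appear to even exponent (or don't appear), so by the two-squares theorem n IS expressible as a sum of two squares.
Step 3: Build a representation. Group n = k² · m with k = 5 and m = 13 · 73 = 949 (a product of primes ≡ 1 (mod 4)); a representation of m scales to one of n via (k·x)² + (k·y)² = k²(x² + y²). Each prime p ≡ 1 (mod 4) is itself a sum of two squares; find a² by testing p − a² for a perfect square:
  13: 13 − 1² = 12, 13 − 2² = 9 = 3² ⇒ 13 = 2² + 3².
  73: 73 − 1² = 72, 73 − 2² = 69, 73 − 3² = 64 = 8² ⇒ 73 = 3² + 8².
  Combine using the Brahmagupta–Fibonacci identity (a² + b²)(c² + d²) = (ac − bd)² + (ad + bc)² = (ac + bd)² + (ad − bc)²:
  13 · 73 = 949: from (2² + 3²)(3² + 8²), take (2·3 − 3·8, 2·8 + 3·3) = (6 − 24, 16 + 9) = (-18, 25); dropping signs (only squares matter) gives (18, 25); check 18² + 25² = 324 + 625 = 949 ✓.
  Scale by k = 5: (5·18, 5·25) = (90, 125).
Step 4: Order so x ≤ y and verify: 90² + 125² = 8100 + 15625 = 23725 = n. ✓

n = 23725 = 90² + 125² (one valid representation with x ≤ y).


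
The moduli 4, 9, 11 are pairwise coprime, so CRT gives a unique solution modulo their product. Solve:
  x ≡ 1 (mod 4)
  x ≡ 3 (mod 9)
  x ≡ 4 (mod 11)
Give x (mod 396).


Moduli 4, 9, 11 are pairwise coprime; by CRT there is a unique solution modulo M = 4 · 9 · 11 = 396.
Solve pairwise, accumulating the modulus:
  Start with x ≡ 1 (mod 4).
  Combine with x ≡ 3 (mod 9): since gcd(4, 9) = 1, we get a unique residue mod 36.
    Write x = 1 + 4·t and substitute into x ≡ 3 (mod 9): 4·t ≡ 3 − 1 = 2 (mod 9).
    The inverse of 4 mod 9 is 7 (since 4·7 = 28 = 3·9 + 1), so t ≡ 7·2 = 14 ≡ 5 (mod 9).
    Then x = 1 + 4·5 = 21, valid modulo lcm(4, 9) = 36: x ≡ 21 (mod 36).
  Combine with x ≡ 4 (mod 11): since gcd(36, 11) = 1, we get a unique residue mod 396.
    Write x = 21 + 36·t and substitute into x ≡ 4 (mod 11): 36·t ≡ 4 − 21 = -17 (mod 11).
    Reduce coefficients mod 11: 3·t ≡ 5 (mod 11).
    The inverse of 3 mod 11 is 4 (since 3·4 = 12 = 1·11 + 1), so t ≡ 4·5 = 20 ≡ 9 (mod 11).
    Then x = 21 + 36·9 = 345, valid modulo lcm(36, 11) = 396: x ≡ 345 (mod 396).
Verify: 345 mod 4 = 1 ✓, 345 mod 9 = 3 ✓, 345 mod 11 = 4 ✓.

x ≡ 345 (mod 396).


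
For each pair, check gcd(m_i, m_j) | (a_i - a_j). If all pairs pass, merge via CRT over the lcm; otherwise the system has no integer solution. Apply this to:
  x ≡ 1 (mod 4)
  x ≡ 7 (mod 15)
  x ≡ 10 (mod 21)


Moduli 4, 15, 21 are not pairwise coprime, so CRT works modulo lcm(m_i) when all pairwise compatibility conditions hold.
Pairwise compatibility: gcd(m_i, m_j) must divide a_i - a_j for every pair.
Merge one congruence at a time:
  Start: x ≡ 1 (mod 4).
  Combine with x ≡ 7 (mod 15): gcd(4, 15) = 1; 7 - 1 = 6, which IS divisible by 1, so compatible.
    Write x = 1 + 4·t and substitute into x ≡ 7 (mod 15): 4·t ≡ 7 − 1 = 6 (mod 15).
    The inverse of 4 mod 15 is 4 (since 4·4 = 16 = 1·15 + 1), so t ≡ 4·6 = 24 ≡ 9 (mod 15).
    Then x = 1 + 4·9 = 37, valid modulo lcm(4, 15) = 60: x ≡ 37 (mod 60).
  Combine with x ≡ 10 (mod 21): gcd(60, 21) = 3; 10 - 37 = -27, which IS divisible by 3, so compatible.
    Write x = 37 + 60·t and substitute into x ≡ 10 (mod 21): 60·t ≡ 10 − 37 = -27 (mod 21).
    Divide the congruence (and modulus) by g = 3: 20·t ≡ -9 (mod 7).
    Reduce coefficients mod 7: 6·t ≡ 5 (mod 7).
    The inverse of 6 mod 7 is 6 (since 6·6 = 36 = 5·7 + 1), so t ≡ 6·5 = 30 ≡ 2 (mod 7).
    Then x = 37 + 60·2 = 157, valid modulo lcm(60, 21) = 420: x ≡ 157 (mod 420).
Verify: 157 mod 4 = 1, 157 mod 15 = 7, 157 mod 21 = 10.

x ≡ 157 (mod 420).


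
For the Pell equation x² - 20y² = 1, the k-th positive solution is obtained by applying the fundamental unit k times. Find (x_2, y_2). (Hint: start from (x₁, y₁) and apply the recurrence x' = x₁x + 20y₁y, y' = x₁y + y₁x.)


Step 1: Find the fundamental solution (x₁, y₁) of x² - 20y² = 1.
  Expand √20 as a continued fraction. a₀ = ⌊√20⌋ = 4; iterate m_{k+1} = d_k·a_k − m_k, d_{k+1} = (20 − m_{k+1}²)/d_k, a_{k+1} = ⌊(a₀ + m_{k+1})/d_{k+1}⌋ (starting m₀ = 0, d₀ = 1), with convergents p_k = a_k·p_{k-1} + p_{k-2}, q_k = a_k·q_{k-1} + q_{k-2} (p₋₁ = 1, q₋₁ = 0):
  k = 0: a₀ = 4; p₀/q₀ = 4/1; p₀² − 20·q₀² = 16 − 20 = -4.
  k = 1: m = 4, d = 4, a = ⌊(4 + 4)/4⌋ = 2; p/q = (2·4 + 1)/(2·1 + 0) = 9/2; p² − 20·q² = 81 − 80 = 1.
  The first convergent with p² − 20·q² = 1 gives the fundamental solution (x₁, y₁) = (9, 2).
Step 2: Apply the recurrence (x_{n+1}, y_{n+1}) = (x₁x_n + 20y₁y_n, x₁y_n + y₁x_n) repeatedly.
  From (x_1, y_1) = (9, 2): x_2 = 9·9 + 20·2·2 = 161; y_2 = 9·2 + 2·9 = 36.
Step 3: Verify x_2² - 20·y_2² = 25921 - 25920 = 1 (should be 1). ✓

(x_1, y_1) = (9, 2); (x_2, y_2) = (161, 36).


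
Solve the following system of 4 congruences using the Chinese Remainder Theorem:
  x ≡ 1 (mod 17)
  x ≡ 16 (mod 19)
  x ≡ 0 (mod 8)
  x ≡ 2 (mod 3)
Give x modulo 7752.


Product of moduli M = 17 · 19 · 8 · 3 = 7752.
Merge one congruence at a time:
  Start: x ≡ 1 (mod 17).
  Combine with x ≡ 16 (mod 19); new modulus lcm = 323.
    Write x = 1 + 17·t and substitute into x ≡ 16 (mod 19): 17·t ≡ 16 − 1 = 15 (mod 19).
    The inverse of 17 mod 19 is 9 (since 17·9 = 153 = 8·19 + 1), so t ≡ 9·15 = 135 ≡ 2 (mod 19).
    Then x = 1 + 17·2 = 35, valid modulo lcm(17, 19) = 323: x ≡ 35 (mod 323).
  Combine with x ≡ 0 (mod 8); new modulus lcm = 2584.
    Write x = 35 + 323·t and substitute into x ≡ 0 (mod 8): 323·t ≡ 0 − 35 = -35 (mod 8).
    Reduce coefficients mod 8: 3·t ≡ 5 (mod 8).
    The inverse of 3 mod 8 is 3 (since 3·3 = 9 = 1·8 + 1), so t ≡ 3·5 = 15 ≡ 7 (mod 8).
    Then x = 35 + 323·7 = 2296, valid modulo lcm(323, 8) = 2584: x ≡ 2296 (mod 2584).
  Combine with x ≡ 2 (mod 3); new modulus lcm = 7752.
    Write x = 2296 + 2584·t and substitute into x ≡ 2 (mod 3): 2584·t ≡ 2 − 2296 = -2294 (mod 3).
    Reduce coefficients mod 3: 1·t ≡ 1 (mod 3).
    So t ≡ 1 (mod 3).
    Then x = 2296 + 2584·1 = 4880, valid modulo lcm(2584, 3) = 7752: x ≡ 4880 (mod 7752).
Verify against each original: 4880 mod 17 = 1, 4880 mod 19 = 16, 4880 mod 8 = 0, 4880 mod 3 = 2.

x ≡ 4880 (mod 7752).


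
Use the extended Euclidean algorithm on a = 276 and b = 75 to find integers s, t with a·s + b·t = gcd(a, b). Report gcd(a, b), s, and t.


Euclidean algorithm on (276, 75) — divide until remainder is 0:
  276 = 3 · 75 + 51
  75 = 1 · 51 + 24
  51 = 2 · 24 + 3
  24 = 8 · 3 + 0
gcd(276, 75) = 3.
Track Bezout coefficients alongside the remainders: start with r₀ = 276 = a·1 + b·0 (s = 1, t = 0) and r₁ = 75 = a·0 + b·1 (s = 0, t = 1); each new remainder r_{k+1} = r_{k-1} − q_k·r_k inherits s_{k+1} = s_{k-1} − q_k·s_k, t_{k+1} = t_{k-1} − q_k·t_k, so r_k = a·s_k + b·t_k at every step:
  q = 3: r = 51, s = 1 − 3·0 = 1, t = 0 − 3·1 = -3  (check: 276·1 + 75·(-3) = 51)
  q = 1: r = 24, s = 0 − 1·1 = -1, t = 1 − 1·(-3) = 4  (check: 276·(-1) + 75·4 = 24)
  q = 2: r = 3, s = 1 − 2·(-1) = 3, t = -3 − 2·4 = -11  (check: 276·3 + 75·(-11) = 3)
The row with r = 3 (the gcd) gives the Bezout coefficients s = 3, t = -11.
Result: 276 · (3) + 75 · (-11) = 3.

gcd(276, 75) = 3; s = 3, t = -11 (check: 276·3 + 75·(-11) = 3).


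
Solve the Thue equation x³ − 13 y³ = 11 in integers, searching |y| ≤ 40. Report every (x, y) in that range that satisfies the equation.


The equation is x³ - 13y³ = 11. For fixed y, x³ = 13·y³ + 11, so a solution requires the RHS to be a perfect cube.
Strategy: iterate y from -40 to 40, compute RHS = 13·y³ + 11, and check whether it is a (positive or negative) perfect cube.
Check small values of y:
  y = 0: RHS = 11 is not a perfect cube.
  y = 1: RHS = 24 is not a perfect cube.
  y = -1: RHS = -2 is not a perfect cube.
  y = 2: RHS = 115 is not a perfect cube.
  y = -2: RHS = -93 is not a perfect cube.
  y = 3: RHS = 362 is not a perfect cube.
  y = -3: RHS = -340 is not a perfect cube.
Continuing the search up to |y| = 40 finds no solutions either.
No (x, y) in the scanned range satisfies the equation.

No integer solutions with |y| ≤ 40.


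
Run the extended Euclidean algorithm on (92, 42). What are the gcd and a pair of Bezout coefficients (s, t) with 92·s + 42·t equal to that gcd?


Euclidean algorithm on (92, 42) — divide until remainder is 0:
  92 = 2 · 42 + 8
  42 = 5 · 8 + 2
  8 = 4 · 2 + 0
gcd(92, 42) = 2.
Track Bezout coefficients alongside the remainders: start with r₀ = 92 = a·1 + b·0 (s = 1, t = 0) and r₁ = 42 = a·0 + b·1 (s = 0, t = 1); each new remainder r_{k+1} = r_{k-1} − q_k·r_k inherits s_{k+1} = s_{k-1} − q_k·s_k, t_{k+1} = t_{k-1} − q_k·t_k, so r_k = a·s_k + b·t_k at every step:
  q = 2: r = 8, s = 1 − 2·0 = 1, t = 0 − 2·1 = -2  (check: 92·1 + 42·(-2) = 8)
  q = 5: r = 2, s = 0 − 5·1 = -5, t = 1 − 5·(-2) = 11  (check: 92·(-5) + 42·11 = 2)
The row with r = 2 (the gcd) gives the Bezout coefficients s = -5, t = 11.
Result: 92 · (-5) + 42 · (11) = 2.

gcd(92, 42) = 2; s = -5, t = 11 (check: 92·(-5) + 42·11 = 2).


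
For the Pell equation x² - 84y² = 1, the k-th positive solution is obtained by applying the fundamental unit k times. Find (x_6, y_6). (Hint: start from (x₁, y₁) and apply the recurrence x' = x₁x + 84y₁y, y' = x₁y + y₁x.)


Step 1: Find the fundamental solution (x₁, y₁) of x² - 84y² = 1.
  Expand √84 as a continued fraction. a₀ = ⌊√84⌋ = 9; iterate m_{k+1} = d_k·a_k − m_k, d_{k+1} = (84 − m_{k+1}²)/d_k, a_{k+1} = ⌊(a₀ + m_{k+1})/d_{k+1}⌋ (starting m₀ = 0, d₀ = 1), with convergents p_k = a_k·p_{k-1} + p_{k-2}, q_k = a_k·q_{k-1} + q_{k-2} (p₋₁ = 1, q₋₁ = 0):
  k = 0: a₀ = 9; p₀/q₀ = 9/1; p₀² − 84·q₀² = 81 − 84 = -3.
  k = 1: m = 9, d = 3, a = ⌊(9 + 9)/3⌋ = 6; p/q = (6·9 + 1)/(6·1 + 0) = 55/6; p² − 84·q² = 3025 − 3024 = 1.
  The first convergent with p² − 84·q² = 1 gives the fundamental solution (x₁, y₁) = (55, 6).
Step 2: Apply the recurrence (x_{n+1}, y_{n+1}) = (x₁x_n + 84y₁y_n, x₁y_n + y₁x_n) repeatedly.
  From (x_1, y_1) = (55, 6): x_2 = 55·55 + 84·6·6 = 6049; y_2 = 55·6 + 6·55 = 660.
  From (x_2, y_2) = (6049, 660): x_3 = 55·6049 + 84·6·660 = 665335; y_3 = 55·660 + 6·6049 = 72594.
  From (x_3, y_3) = (665335, 72594): x_4 = 55·665335 + 84·6·72594 = 73180801; y_4 = 55·72594 + 6·665335 = 7984680.
  From (x_4, y_4) = (73180801, 7984680): x_5 = 55·73180801 + 84·6·7984680 = 8049222775; y_5 = 55·7984680 + 6·73180801 = 878242206.
  From (x_5, y_5) = (8049222775, 878242206): x_6 = 55·8049222775 + 84·6·878242206 = 885341324449; y_6 = 55·878242206 + 6·8049222775 = 96598657980.
Step 3: Verify x_6² - 84·y_6² = 783829260777109485153601 - 783829260777109485153600 = 1 (should be 1). ✓

(x_1, y_1) = (55, 6); (x_6, y_6) = (885341324449, 96598657980).


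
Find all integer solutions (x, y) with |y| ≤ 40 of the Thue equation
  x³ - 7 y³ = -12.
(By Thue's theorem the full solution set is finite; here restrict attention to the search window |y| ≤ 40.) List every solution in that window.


The equation is x³ - 7y³ = -12. For fixed y, x³ = 7·y³ − 12, so a solution requires the RHS to be a perfect cube.
Strategy: iterate y from -40 to 40, compute RHS = 7·y³ − 12, and check whether it is a (positive or negative) perfect cube.
Check small values of y:
  y = 0: RHS = -12 is not a perfect cube.
  y = 1: RHS = -5 is not a perfect cube.
  y = -1: RHS = -19 is not a perfect cube.
  y = 2: RHS = 44 is not a perfect cube.
  y = -2: RHS = -68 is not a perfect cube.
  y = 3: RHS = 177 is not a perfect cube.
  y = -3: RHS = -201 is not a perfect cube.
Continuing the search up to |y| = 40 finds no solutions either.
No (x, y) in the scanned range satisfies the equation.

No integer solutions with |y| ≤ 40.


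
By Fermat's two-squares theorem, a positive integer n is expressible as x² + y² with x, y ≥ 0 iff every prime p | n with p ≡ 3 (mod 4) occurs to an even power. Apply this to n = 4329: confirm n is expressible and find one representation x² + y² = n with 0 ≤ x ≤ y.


Step 1: Factor n = 4329 = 3^2 · 13 · 37.
Step 2: Check the mod-4 condition on each prime factor: 3 ≡ 3 (mod 4), exponent 2 (must be even); 13 ≡ 1 (mod 4), exponent 1; 37 ≡ 1 (mod 4), exponent 1.
All primes ≡ 3 (mod 4) appear to even exponent (or don't appear), so by the two-squares theorem n IS expressible as a sum of two squares.
Step 3: Build a representation. Group n = k² · m with k = 3 and m = 13 · 37 = 481 (a product of primes ≡ 1 (mod 4)); a representation of m scales to one of n via (k·x)² + (k·y)² = k²(x² + y²). Each prime p ≡ 1 (mod 4) is itself a sum of two squares; find a² by testing p − a² for a perfect square:
  13: 13 − 1² = 12, 13 − 2² = 9 = 3² ⇒ 13 = 2² + 3².
  37: 37 − 1² = 36 = 6² ⇒ 37 = 1² + 6².
  Combine using the Brahmagupta–Fibonacci identity (a² + b²)(c² + d²) = (ac − bd)² + (ad + bc)² = (ac + bd)² + (ad − bc)²:
  13 · 37 = 481: from (2² + 3²)(1² + 6²), take (2·1 − 3·6, 2·6 + 3·1) = (2 − 18, 12 + 3) = (-16, 15); dropping signs (only squares matter) gives (16, 15); check 16² + 15² = 256 + 225 = 481 ✓.
  Scale by k = 3: (3·16, 3·15) = (48, 45).
Step 4: Order so x ≤ y and verify: 45² + 48² = 2025 + 2304 = 4329 = n. ✓

n = 4329 = 45² + 48² (one valid representation with x ≤ y).


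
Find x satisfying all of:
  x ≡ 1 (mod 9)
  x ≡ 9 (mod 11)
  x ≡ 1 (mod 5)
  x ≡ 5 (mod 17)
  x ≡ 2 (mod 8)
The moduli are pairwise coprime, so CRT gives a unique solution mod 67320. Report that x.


Product of moduli M = 9 · 11 · 5 · 17 · 8 = 67320.
Merge one congruence at a time:
  Start: x ≡ 1 (mod 9).
  Combine with x ≡ 9 (mod 11); new modulus lcm = 99.
    Write x = 1 + 9·t and substitute into x ≡ 9 (mod 11): 9·t ≡ 9 − 1 = 8 (mod 11).
    The inverse of 9 mod 11 is 5 (since 9·5 = 45 = 4·11 + 1), so t ≡ 5·8 = 40 ≡ 7 (mod 11).
    Then x = 1 + 9·7 = 64, valid modulo lcm(9, 11) = 99: x ≡ 64 (mod 99).
  Combine with x ≡ 1 (mod 5); new modulus lcm = 495.
    Write x = 64 + 99·t and substitute into x ≡ 1 (mod 5): 99·t ≡ 1 − 64 = -63 (mod 5).
    Reduce coefficients mod 5: 4·t ≡ 2 (mod 5).
    The inverse of 4 mod 5 is 4 (since 4·4 = 16 = 3·5 + 1), so t ≡ 4·2 = 8 ≡ 3 (mod 5).
    Then x = 64 + 99·3 = 361, valid modulo lcm(99, 5) = 495: x ≡ 361 (mod 495).
  Combine with x ≡ 5 (mod 17); new modulus lcm = 8415.
    Write x = 361 + 495·t and substitute into x ≡ 5 (mod 17): 495·t ≡ 5 − 361 = -356 (mod 17).
    Reduce coefficients mod 17: 2·t ≡ 1 (mod 17).
    The inverse of 2 mod 17 is 9 (since 2·9 = 18 = 1·17 + 1), so t ≡ 9·1 = 9 ≡ 9 (mod 17).
    Then x = 361 + 495·9 = 4816, valid modulo lcm(495, 17) = 8415: x ≡ 4816 (mod 8415).
  Combine with x ≡ 2 (mod 8); new modulus lcm = 67320.
    Write x = 4816 + 8415·t and substitute into x ≡ 2 (mod 8): 8415·t ≡ 2 − 4816 = -4814 (mod 8).
    Reduce coefficients mod 8: 7·t ≡ 2 (mod 8).
    The inverse of 7 mod 8 is 7 (since 7·7 = 49 = 6·8 + 1), so t ≡ 7·2 = 14 ≡ 6 (mod 8).
    Then x = 4816 + 8415·6 = 55306, valid modulo lcm(8415, 8) = 67320: x ≡ 55306 (mod 67320).
Verify against each original: 55306 mod 9 = 1, 55306 mod 11 = 9, 55306 mod 5 = 1, 55306 mod 17 = 5, 55306 mod 8 = 2.

x ≡ 55306 (mod 67320).


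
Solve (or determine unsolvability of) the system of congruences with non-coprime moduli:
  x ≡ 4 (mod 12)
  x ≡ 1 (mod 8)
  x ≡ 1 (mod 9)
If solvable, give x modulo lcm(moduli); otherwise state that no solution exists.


Moduli 12, 8, 9 are not pairwise coprime, so CRT works modulo lcm(m_i) when all pairwise compatibility conditions hold.
Pairwise compatibility: gcd(m_i, m_j) must divide a_i - a_j for every pair.
Merge one congruence at a time:
  Start: x ≡ 4 (mod 12).
  Combine with x ≡ 1 (mod 8): gcd(12, 8) = 4, and 1 - 4 = -3 is NOT divisible by 4.
    ⇒ system is inconsistent (no integer solution).

No solution (the system is inconsistent).


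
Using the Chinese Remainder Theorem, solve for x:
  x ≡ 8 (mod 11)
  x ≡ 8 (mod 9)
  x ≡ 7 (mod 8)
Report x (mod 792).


Moduli 11, 9, 8 are pairwise coprime; by CRT there is a unique solution modulo M = 11 · 9 · 8 = 792.
Solve pairwise, accumulating the modulus:
  Start with x ≡ 8 (mod 11).
  Combine with x ≡ 8 (mod 9): since gcd(11, 9) = 1, we get a unique residue mod 99.
    Write x = 8 + 11·t and substitute into x ≡ 8 (mod 9): 11·t ≡ 8 − 8 = 0 (mod 9).
    Reduce coefficients mod 9: 2·t ≡ 0 (mod 9).
    The inverse of 2 mod 9 is 5 (since 2·5 = 10 = 1·9 + 1), so t ≡ 5·0 = 0 ≡ 0 (mod 9).
    Then x = 8 + 11·0 = 8, valid modulo lcm(11, 9) = 99: x ≡ 8 (mod 99).
  Combine with x ≡ 7 (mod 8): since gcd(99, 8) = 1, we get a unique residue mod 792.
    Write x = 8 + 99·t and substitute into x ≡ 7 (mod 8): 99·t ≡ 7 − 8 = -1 (mod 8).
    Reduce coefficients mod 8: 3·t ≡ 7 (mod 8).
    The inverse of 3 mod 8 is 3 (since 3·3 = 9 = 1·8 + 1), so t ≡ 3·7 = 21 ≡ 5 (mod 8).
    Then x = 8 + 99·5 = 503, valid modulo lcm(99, 8) = 792: x ≡ 503 (mod 792).
Verify: 503 mod 11 = 8 ✓, 503 mod 9 = 8 ✓, 503 mod 8 = 7 ✓.

x ≡ 503 (mod 792).


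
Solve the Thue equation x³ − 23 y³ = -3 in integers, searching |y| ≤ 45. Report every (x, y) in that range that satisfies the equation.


The equation is x³ - 23y³ = -3. For fixed y, x³ = 23·y³ − 3, so a solution requires the RHS to be a perfect cube.
Strategy: iterate y from -45 to 45, compute RHS = 23·y³ − 3, and check whether it is a (positive or negative) perfect cube.
Check small values of y:
  y = 0: RHS = -3 is not a perfect cube.
  y = 1: RHS = 20 is not a perfect cube.
  y = -1: RHS = -26 is not a perfect cube.
  y = 2: RHS = 181 is not a perfect cube.
  y = -2: RHS = -187 is not a perfect cube.
  y = 3: RHS = 618 is not a perfect cube.
  y = -3: RHS = -624 is not a perfect cube.
Continuing the search up to |y| = 45 finds no solutions either.
No (x, y) in the scanned range satisfies the equation.

No integer solutions with |y| ≤ 45.


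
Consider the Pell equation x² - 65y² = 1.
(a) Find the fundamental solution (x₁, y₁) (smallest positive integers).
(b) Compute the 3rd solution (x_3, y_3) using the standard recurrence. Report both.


Step 1: Find the fundamental solution (x₁, y₁) of x² - 65y² = 1.
  Expand √65 as a continued fraction. a₀ = ⌊√65⌋ = 8; iterate m_{k+1} = d_k·a_k − m_k, d_{k+1} = (65 − m_{k+1}²)/d_k, a_{k+1} = ⌊(a₀ + m_{k+1})/d_{k+1}⌋ (starting m₀ = 0, d₀ = 1), with convergents p_k = a_k·p_{k-1} + p_{k-2}, q_k = a_k·q_{k-1} + q_{k-2} (p₋₁ = 1, q₋₁ = 0):
  k = 0: a₀ = 8; p₀/q₀ = 8/1; p₀² − 65·q₀² = 64 − 65 = -1.
  k = 1: m = 8, d = 1, a = ⌊(8 + 8)/1⌋ = 16; p/q = (16·8 + 1)/(16·1 + 0) = 129/16; p² − 65·q² = 16641 − 16640 = 1.
  The first convergent with p² − 65·q² = 1 gives the fundamental solution (x₁, y₁) = (129, 16).
Step 2: Apply the recurrence (x_{n+1}, y_{n+1}) = (x₁x_n + 65y₁y_n, x₁y_n + y₁x_n) repeatedly.
  From (x_1, y_1) = (129, 16): x_2 = 129·129 + 65·16·16 = 33281; y_2 = 129·16 + 16·129 = 4128.
  From (x_2, y_2) = (33281, 4128): x_3 = 129·33281 + 65·16·4128 = 8586369; y_3 = 129·4128 + 16·33281 = 1065008.
Step 3: Verify x_3² - 65·y_3² = 73725732604161 - 73725732604160 = 1 (should be 1). ✓

(x_1, y_1) = (129, 16); (x_3, y_3) = (8586369, 1065008).


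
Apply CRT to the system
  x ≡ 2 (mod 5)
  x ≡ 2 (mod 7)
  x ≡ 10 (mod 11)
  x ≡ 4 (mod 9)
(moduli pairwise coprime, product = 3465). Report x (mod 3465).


Product of moduli M = 5 · 7 · 11 · 9 = 3465.
Merge one congruence at a time:
  Start: x ≡ 2 (mod 5).
  Combine with x ≡ 2 (mod 7); new modulus lcm = 35.
    Write x = 2 + 5·t and substitute into x ≡ 2 (mod 7): 5·t ≡ 2 − 2 = 0 (mod 7).
    The inverse of 5 mod 7 is 3 (since 5·3 = 15 = 2·7 + 1), so t ≡ 3·0 = 0 ≡ 0 (mod 7).
    Then x = 2 + 5·0 = 2, valid modulo lcm(5, 7) = 35: x ≡ 2 (mod 35).
  Combine with x ≡ 10 (mod 11); new modulus lcm = 385.
    Write x = 2 + 35·t and substitute into x ≡ 10 (mod 11): 35·t ≡ 10 − 2 = 8 (mod 11).
    Reduce coefficients mod 11: 2·t ≡ 8 (mod 11).
    The inverse of 2 mod 11 is 6 (since 2·6 = 12 = 1·11 + 1), so t ≡ 6·8 = 48 ≡ 4 (mod 11).
    Then x = 2 + 35·4 = 142, valid modulo lcm(35, 11) = 385: x ≡ 142 (mod 385).
  Combine with x ≡ 4 (mod 9); new modulus lcm = 3465.
    Write x = 142 + 385·t and substitute into x ≡ 4 (mod 9): 385·t ≡ 4 − 142 = -138 (mod 9).
    Reduce coefficients mod 9: 7·t ≡ 6 (mod 9).
    The inverse of 7 mod 9 is 4 (since 7·4 = 28 = 3·9 + 1), so t ≡ 4·6 = 24 ≡ 6 (mod 9).
    Then x = 142 + 385·6 = 2452, valid modulo lcm(385, 9) = 3465: x ≡ 2452 (mod 3465).
Verify against each original: 2452 mod 5 = 2, 2452 mod 7 = 2, 2452 mod 11 = 10, 2452 mod 9 = 4.

x ≡ 2452 (mod 3465).


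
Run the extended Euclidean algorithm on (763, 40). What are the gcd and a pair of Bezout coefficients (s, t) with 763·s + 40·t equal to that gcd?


Euclidean algorithm on (763, 40) — divide until remainder is 0:
  763 = 19 · 40 + 3
  40 = 13 · 3 + 1
  3 = 3 · 1 + 0
gcd(763, 40) = 1.
Track Bezout coefficients alongside the remainders: start with r₀ = 763 = a·1 + b·0 (s = 1, t = 0) and r₁ = 40 = a·0 + b·1 (s = 0, t = 1); each new remainder r_{k+1} = r_{k-1} − q_k·r_k inherits s_{k+1} = s_{k-1} − q_k·s_k, t_{k+1} = t_{k-1} − q_k·t_k, so r_k = a·s_k + b·t_k at every step:
  q = 19: r = 3, s = 1 − 19·0 = 1, t = 0 − 19·1 = -19  (check: 763·1 + 40·(-19) = 3)
  q = 13: r = 1, s = 0 − 13·1 = -13, t = 1 − 13·(-19) = 248  (check: 763·(-13) + 40·248 = 1)
The row with r = 1 (the gcd) gives the Bezout coefficients s = -13, t = 248.
Result: 763 · (-13) + 40 · (248) = 1.

gcd(763, 40) = 1; s = -13, t = 248 (check: 763·(-13) + 40·248 = 1).


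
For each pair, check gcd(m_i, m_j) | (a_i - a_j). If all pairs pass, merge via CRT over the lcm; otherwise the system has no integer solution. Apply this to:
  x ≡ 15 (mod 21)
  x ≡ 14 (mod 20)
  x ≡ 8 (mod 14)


Moduli 21, 20, 14 are not pairwise coprime, so CRT works modulo lcm(m_i) when all pairwise compatibility conditions hold.
Pairwise compatibility: gcd(m_i, m_j) must divide a_i - a_j for every pair.
Merge one congruence at a time:
  Start: x ≡ 15 (mod 21).
  Combine with x ≡ 14 (mod 20): gcd(21, 20) = 1; 14 - 15 = -1, which IS divisible by 1, so compatible.
    Write x = 15 + 21·t and substitute into x ≡ 14 (mod 20): 21·t ≡ 14 − 15 = -1 (mod 20).
    Reduce coefficients mod 20: 1·t ≡ 19 (mod 20).
    So t ≡ 19 (mod 20).
    Then x = 15 + 21·19 = 414, valid modulo lcm(21, 20) = 420: x ≡ 414 (mod 420).
  Combine with x ≡ 8 (mod 14): gcd(420, 14) = 14; 8 - 414 = -406, which IS divisible by 14, so compatible.
    Write x = 414 + 420·t and substitute into x ≡ 8 (mod 14): 420·t ≡ 8 − 414 = -406 (mod 14).
    Divide the congruence (and modulus) by g = 14: 30·t ≡ -29 (mod 1).
    Modulo 1 every t works; take t = 0.
    Then x = 414 + 420·0 = 414, valid modulo lcm(420, 14) = 420: x ≡ 414 (mod 420).
Verify: 414 mod 21 = 15, 414 mod 20 = 14, 414 mod 14 = 8.

x ≡ 414 (mod 420).


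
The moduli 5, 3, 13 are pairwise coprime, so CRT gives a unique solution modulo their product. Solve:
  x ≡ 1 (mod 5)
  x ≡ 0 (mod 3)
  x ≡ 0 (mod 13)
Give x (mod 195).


Moduli 5, 3, 13 are pairwise coprime; by CRT there is a unique solution modulo M = 5 · 3 · 13 = 195.
Solve pairwise, accumulating the modulus:
  Start with x ≡ 1 (mod 5).
  Combine with x ≡ 0 (mod 3): since gcd(5, 3) = 1, we get a unique residue mod 15.
    Write x = 1 + 5·t and substitute into x ≡ 0 (mod 3): 5·t ≡ 0 − 1 = -1 (mod 3).
    Reduce coefficients mod 3: 2·t ≡ 2 (mod 3).
    The inverse of 2 mod 3 is 2 (since 2·2 = 4 = 1·3 + 1), so t ≡ 2·2 = 4 ≡ 1 (mod 3).
    Then x = 1 + 5·1 = 6, valid modulo lcm(5, 3) = 15: x ≡ 6 (mod 15).
  Combine with x ≡ 0 (mod 13): since gcd(15, 13) = 1, we get a unique residue mod 195.
    Write x = 6 + 15·t and substitute into x ≡ 0 (mod 13): 15·t ≡ 0 − 6 = -6 (mod 13).
    Reduce coefficients mod 13: 2·t ≡ 7 (mod 13).
    The inverse of 2 mod 13 is 7 (since 2·7 = 14 = 1·13 + 1), so t ≡ 7·7 = 49 ≡ 10 (mod 13).
    Then x = 6 + 15·10 = 156, valid modulo lcm(15, 13) = 195: x ≡ 156 (mod 195).
Verify: 156 mod 5 = 1 ✓, 156 mod 3 = 0 ✓, 156 mod 13 = 0 ✓.

x ≡ 156 (mod 195).


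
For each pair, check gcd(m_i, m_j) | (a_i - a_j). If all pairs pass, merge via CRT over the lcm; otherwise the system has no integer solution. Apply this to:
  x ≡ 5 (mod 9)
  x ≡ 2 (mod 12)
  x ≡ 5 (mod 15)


Moduli 9, 12, 15 are not pairwise coprime, so CRT works modulo lcm(m_i) when all pairwise compatibility conditions hold.
Pairwise compatibility: gcd(m_i, m_j) must divide a_i - a_j for every pair.
Merge one congruence at a time:
  Start: x ≡ 5 (mod 9).
  Combine with x ≡ 2 (mod 12): gcd(9, 12) = 3; 2 - 5 = -3, which IS divisible by 3, so compatible.
    Write x = 5 + 9·t and substitute into x ≡ 2 (mod 12): 9·t ≡ 2 − 5 = -3 (mod 12).
    Divide the congruence (and modulus) by g = 3: 3·t ≡ -1 (mod 4).
    Reduce coefficients mod 4: 3·t ≡ 3 (mod 4).
    The inverse of 3 mod 4 is 3 (since 3·3 = 9 = 2·4 + 1), so t ≡ 3·3 = 9 ≡ 1 (mod 4).
    Then x = 5 + 9·1 = 14, valid modulo lcm(9, 12) = 36: x ≡ 14 (mod 36).
  Combine with x ≡ 5 (mod 15): gcd(36, 15) = 3; 5 - 14 = -9, which IS divisible by 3, so compatible.
    Write x = 14 + 36·t and substitute into x ≡ 5 (mod 15): 36·t ≡ 5 − 14 = -9 (mod 15).
    Divide the congruence (and modulus) by g = 3: 12·t ≡ -3 (mod 5).
    Reduce coefficients mod 5: 2·t ≡ 2 (mod 5).
    The inverse of 2 mod 5 is 3 (since 2·3 = 6 = 1·5 + 1), so t ≡ 3·2 = 6 ≡ 1 (mod 5).
    Then x = 14 + 36·1 = 50, valid modulo lcm(36, 15) = 180: x ≡ 50 (mod 180).
Verify: 50 mod 9 = 5, 50 mod 12 = 2, 50 mod 15 = 5.

x ≡ 50 (mod 180).


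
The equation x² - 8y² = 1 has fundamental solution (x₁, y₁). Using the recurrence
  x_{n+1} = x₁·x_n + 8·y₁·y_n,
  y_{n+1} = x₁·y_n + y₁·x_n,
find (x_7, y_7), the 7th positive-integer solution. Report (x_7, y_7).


Step 1: Find the fundamental solution (x₁, y₁) of x² - 8y² = 1.
  Expand √8 as a continued fraction. a₀ = ⌊√8⌋ = 2; iterate m_{k+1} = d_k·a_k − m_k, d_{k+1} = (8 − m_{k+1}²)/d_k, a_{k+1} = ⌊(a₀ + m_{k+1})/d_{k+1}⌋ (starting m₀ = 0, d₀ = 1), with convergents p_k = a_k·p_{k-1} + p_{k-2}, q_k = a_k·q_{k-1} + q_{k-2} (p₋₁ = 1, q₋₁ = 0):
  k = 0: a₀ = 2; p₀/q₀ = 2/1; p₀² − 8·q₀² = 4 − 8 = -4.
  k = 1: m = 2, d = 4, a = ⌊(2 + 2)/4⌋ = 1; p/q = (1·2 + 1)/(1·1 + 0) = 3/1; p² − 8·q² = 9 − 8 = 1.
  The first convergent with p² − 8·q² = 1 gives the fundamental solution (x₁, y₁) = (3, 1).
Step 2: Apply the recurrence (x_{n+1}, y_{n+1}) = (x₁x_n + 8y₁y_n, x₁y_n + y₁x_n) repeatedly.
  From (x_1, y_1) = (3, 1): x_2 = 3·3 + 8·1·1 = 17; y_2 = 3·1 + 1·3 = 6.
  From (x_2, y_2) = (17, 6): x_3 = 3·17 + 8·1·6 = 99; y_3 = 3·6 + 1·17 = 35.
  From (x_3, y_3) = (99, 35): x_4 = 3·99 + 8·1·35 = 577; y_4 = 3·35 + 1·99 = 204.
  From (x_4, y_4) = (577, 204): x_5 = 3·577 + 8·1·204 = 3363; y_5 = 3·204 + 1·577 = 1189.
  From (x_5, y_5) = (3363, 1189): x_6 = 3·3363 + 8·1·1189 = 19601; y_6 = 3·1189 + 1·3363 = 6930.
  From (x_6, y_6) = (19601, 6930): x_7 = 3·19601 + 8·1·6930 = 114243; y_7 = 3·6930 + 1·19601 = 40391.
Step 3: Verify x_7² - 8·y_7² = 13051463049 - 13051463048 = 1 (should be 1). ✓

(x_1, y_1) = (3, 1); (x_7, y_7) = (114243, 40391).


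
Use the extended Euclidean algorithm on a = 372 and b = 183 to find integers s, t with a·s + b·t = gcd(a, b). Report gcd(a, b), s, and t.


Euclidean algorithm on (372, 183) — divide until remainder is 0:
  372 = 2 · 183 + 6
  183 = 30 · 6 + 3
  6 = 2 · 3 + 0
gcd(372, 183) = 3.
Track Bezout coefficients alongside the remainders: start with r₀ = 372 = a·1 + b·0 (s = 1, t = 0) and r₁ = 183 = a·0 + b·1 (s = 0, t = 1); each new remainder r_{k+1} = r_{k-1} − q_k·r_k inherits s_{k+1} = s_{k-1} − q_k·s_k, t_{k+1} = t_{k-1} − q_k·t_k, so r_k = a·s_k + b·t_k at every step:
  q = 2: r = 6, s = 1 − 2·0 = 1, t = 0 − 2·1 = -2  (check: 372·1 + 183·(-2) = 6)
  q = 30: r = 3, s = 0 − 30·1 = -30, t = 1 − 30·(-2) = 61  (check: 372·(-30) + 183·61 = 3)
The row with r = 3 (the gcd) gives the Bezout coefficients s = -30, t = 61.
Result: 372 · (-30) + 183 · (61) = 3.

gcd(372, 183) = 3; s = -30, t = 61 (check: 372·(-30) + 183·61 = 3).


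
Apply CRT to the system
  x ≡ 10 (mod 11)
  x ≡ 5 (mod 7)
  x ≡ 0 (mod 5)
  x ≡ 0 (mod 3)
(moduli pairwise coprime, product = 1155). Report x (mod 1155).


Product of moduli M = 11 · 7 · 5 · 3 = 1155.
Merge one congruence at a time:
  Start: x ≡ 10 (mod 11).
  Combine with x ≡ 5 (mod 7); new modulus lcm = 77.
    Write x = 10 + 11·t and substitute into x ≡ 5 (mod 7): 11·t ≡ 5 − 10 = -5 (mod 7).
    Reduce coefficients mod 7: 4·t ≡ 2 (mod 7).
    The inverse of 4 mod 7 is 2 (since 4·2 = 8 = 1·7 + 1), so t ≡ 2·2 = 4 ≡ 4 (mod 7).
    Then x = 10 + 11·4 = 54, valid modulo lcm(11, 7) = 77: x ≡ 54 (mod 77).
  Combine with x ≡ 0 (mod 5); new modulus lcm = 385.
    Write x = 54 + 77·t and substitute into x ≡ 0 (mod 5): 77·t ≡ 0 − 54 = -54 (mod 5).
    Reduce coefficients mod 5: 2·t ≡ 1 (mod 5).
    The inverse of 2 mod 5 is 3 (since 2·3 = 6 = 1·5 + 1), so t ≡ 3·1 = 3 ≡ 3 (mod 5).
    Then x = 54 + 77·3 = 285, valid modulo lcm(77, 5) = 385: x ≡ 285 (mod 385).
  Combine with x ≡ 0 (mod 3); new modulus lcm = 1155.
    Write x = 285 + 385·t and substitute into x ≡ 0 (mod 3): 385·t ≡ 0 − 285 = -285 (mod 3).
    Reduce coefficients mod 3: 1·t ≡ 0 (mod 3).
    So t ≡ 0 (mod 3).
    Then x = 285 + 385·0 = 285, valid modulo lcm(385, 3) = 1155: x ≡ 285 (mod 1155).
Verify against each original: 285 mod 11 = 10, 285 mod 7 = 5, 285 mod 5 = 0, 285 mod 3 = 0.

x ≡ 285 (mod 1155).


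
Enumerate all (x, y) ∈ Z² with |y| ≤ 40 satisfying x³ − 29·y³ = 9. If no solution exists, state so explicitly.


The equation is x³ - 29y³ = 9. For fixed y, x³ = 29·y³ + 9, so a solution requires the RHS to be a perfect cube.
Strategy: iterate y from -40 to 40, compute RHS = 29·y³ + 9, and check whether it is a (positive or negative) perfect cube.
Check small values of y:
  y = 0: RHS = 9 is not a perfect cube.
  y = 1: RHS = 38 is not a perfect cube.
  y = -1: RHS = -20 is not a perfect cube.
  y = 2: RHS = 241 is not a perfect cube.
  y = -2: RHS = -223 is not a perfect cube.
  y = 3: RHS = 792 is not a perfect cube.
  y = -3: RHS = -774 is not a perfect cube.
Continuing the search up to |y| = 40 finds no solutions either.
No (x, y) in the scanned range satisfies the equation.

No integer solutions with |y| ≤ 40.


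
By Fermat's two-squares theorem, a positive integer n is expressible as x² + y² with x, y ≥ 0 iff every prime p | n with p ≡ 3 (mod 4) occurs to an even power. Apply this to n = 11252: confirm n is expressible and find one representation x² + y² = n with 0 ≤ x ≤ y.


Step 1: Factor n = 11252 = 2^2 · 29 · 97.
Step 2: Check the mod-4 condition on each prime factor: 2 = 2 (special); 29 ≡ 1 (mod 4), exponent 1; 97 ≡ 1 (mod 4), exponent 1.
All primes ≡ 3 (mod 4) appear to even exponent (or don't appear), so by the two-squares theorem n IS expressible as a sum of two squares.
Step 3: Build a representation. Group n = k² · m with k = 2 and m = 29 · 97 = 2813 (a product of primes ≡ 1 (mod 4)); a representation of m scales to one of n via (k·x)² + (k·y)² = k²(x² + y²). Each prime p ≡ 1 (mod 4) is itself a sum of two squares; find a² by testing p − a² for a perfect square:
  29: 29 − 1² = 28, 29 − 2² = 25 = 5² ⇒ 29 = 2² + 5².
  97: 97 − 1² = 96, 97 − 2² = 93, 97 − 3² = 88, 97 − 4² = 81 = 9² ⇒ 97 = 4² + 9².
  Combine using the Brahmagupta–Fibonacci identity (a² + b²)(c² + d²) = (ac − bd)² + (ad + bc)² = (ac + bd)² + (ad − bc)²:
  29 · 97 = 2813: from (2² + 5²)(4² + 9²), take (2·4 − 5·9, 2·9 + 5·4) = (8 − 45, 18 + 20) = (-37, 38); dropping signs (only squares matter) gives (37, 38); check 37² + 38² = 1369 + 1444 = 2813 ✓.
  Scale by k = 2: (2·37, 2·38) = (74, 76).
Step 4: Order so x ≤ y and verify: 74² + 76² = 5476 + 5776 = 11252 = n. ✓

n = 11252 = 74² + 76² (one valid representation with x ≤ y).


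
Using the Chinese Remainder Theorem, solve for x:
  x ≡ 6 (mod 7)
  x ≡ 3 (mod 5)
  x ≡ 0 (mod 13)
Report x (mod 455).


Moduli 7, 5, 13 are pairwise coprime; by CRT there is a unique solution modulo M = 7 · 5 · 13 = 455.
Solve pairwise, accumulating the modulus:
  Start with x ≡ 6 (mod 7).
  Combine with x ≡ 3 (mod 5): since gcd(7, 5) = 1, we get a unique residue mod 35.
    Write x = 6 + 7·t and substitute into x ≡ 3 (mod 5): 7·t ≡ 3 − 6 = -3 (mod 5).
    Reduce coefficients mod 5: 2·t ≡ 2 (mod 5).
    The inverse of 2 mod 5 is 3 (since 2·3 = 6 = 1·5 + 1), so t ≡ 3·2 = 6 ≡ 1 (mod 5).
    Then x = 6 + 7·1 = 13, valid modulo lcm(7, 5) = 35: x ≡ 13 (mod 35).
  Combine with x ≡ 0 (mod 13): since gcd(35, 13) = 1, we get a unique residue mod 455.
    Write x = 13 + 35·t and substitute into x ≡ 0 (mod 13): 35·t ≡ 0 − 13 = -13 (mod 13).
    Reduce coefficients mod 13: 9·t ≡ 0 (mod 13).
    The inverse of 9 mod 13 is 3 (since 9·3 = 27 = 2·13 + 1), so t ≡ 3·0 = 0 ≡ 0 (mod 13).
    Then x = 13 + 35·0 = 13, valid modulo lcm(35, 13) = 455: x ≡ 13 (mod 455).
Verify: 13 mod 7 = 6 ✓, 13 mod 5 = 3 ✓, 13 mod 13 = 0 ✓.

x ≡ 13 (mod 455).


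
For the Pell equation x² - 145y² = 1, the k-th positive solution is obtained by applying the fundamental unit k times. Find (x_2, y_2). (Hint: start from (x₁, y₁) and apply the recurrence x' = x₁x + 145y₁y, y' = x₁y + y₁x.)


Step 1: Find the fundamental solution (x₁, y₁) of x² - 145y² = 1.
  Expand √145 as a continued fraction. a₀ = ⌊√145⌋ = 12; iterate m_{k+1} = d_k·a_k − m_k, d_{k+1} = (145 − m_{k+1}²)/d_k, a_{k+1} = ⌊(a₀ + m_{k+1})/d_{k+1}⌋ (starting m₀ = 0, d₀ = 1), with convergents p_k = a_k·p_{k-1} + p_{k-2}, q_k = a_k·q_{k-1} + q_{k-2} (p₋₁ = 1, q₋₁ = 0):
  k = 0: a₀ = 12; p₀/q₀ = 12/1; p₀² − 145·q₀² = 144 − 145 = -1.
  k = 1: m = 12, d = 1, a = ⌊(12 + 12)/1⌋ = 24; p/q = (24·12 + 1)/(24·1 + 0) = 289/24; p² − 145·q² = 83521 − 83520 = 1.
  The first convergent with p² − 145·q² = 1 gives the fundamental solution (x₁, y₁) = (289, 24).
Step 2: Apply the recurrence (x_{n+1}, y_{n+1}) = (x₁x_n + 145y₁y_n, x₁y_n + y₁x_n) repeatedly.
  From (x_1, y_1) = (289, 24): x_2 = 289·289 + 145·24·24 = 167041; y_2 = 289·24 + 24·289 = 13872.
Step 3: Verify x_2² - 145·y_2² = 27902695681 - 27902695680 = 1 (should be 1). ✓

(x_1, y_1) = (289, 24); (x_2, y_2) = (167041, 13872).


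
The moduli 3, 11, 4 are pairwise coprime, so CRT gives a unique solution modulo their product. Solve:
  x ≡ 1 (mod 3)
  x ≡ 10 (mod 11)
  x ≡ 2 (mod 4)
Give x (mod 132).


Moduli 3, 11, 4 are pairwise coprime; by CRT there is a unique solution modulo M = 3 · 11 · 4 = 132.
Solve pairwise, accumulating the modulus:
  Start with x ≡ 1 (mod 3).
  Combine with x ≡ 10 (mod 11): since gcd(3, 11) = 1, we get a unique residue mod 33.
    Write x = 1 + 3·t and substitute into x ≡ 10 (mod 11): 3·t ≡ 10 − 1 = 9 (mod 11).
    The inverse of 3 mod 11 is 4 (since 3·4 = 12 = 1·11 + 1), so t ≡ 4·9 = 36 ≡ 3 (mod 11).
    Then x = 1 + 3·3 = 10, valid modulo lcm(3, 11) = 33: x ≡ 10 (mod 33).
  Combine with x ≡ 2 (mod 4): since gcd(33, 4) = 1, we get a unique residue mod 132.
    Write x = 10 + 33·t and substitute into x ≡ 2 (mod 4): 33·t ≡ 2 − 10 = -8 (mod 4).
    Reduce coefficients mod 4: 1·t ≡ 0 (mod 4).
    So t ≡ 0 (mod 4).
    Then x = 10 + 33·0 = 10, valid modulo lcm(33, 4) = 132: x ≡ 10 (mod 132).
Verify: 10 mod 3 = 1 ✓, 10 mod 11 = 10 ✓, 10 mod 4 = 2 ✓.

x ≡ 10 (mod 132).


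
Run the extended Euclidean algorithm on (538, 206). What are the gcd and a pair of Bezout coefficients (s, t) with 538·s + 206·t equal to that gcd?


Euclidean algorithm on (538, 206) — divide until remainder is 0:
  538 = 2 · 206 + 126
  206 = 1 · 126 + 80
  126 = 1 · 80 + 46
  80 = 1 · 46 + 34
  46 = 1 · 34 + 12
  34 = 2 · 12 + 10
  12 = 1 · 10 + 2
  10 = 5 · 2 + 0
gcd(538, 206) = 2.
Track Bezout coefficients alongside the remainders: start with r₀ = 538 = a·1 + b·0 (s = 1, t = 0) and r₁ = 206 = a·0 + b·1 (s = 0, t = 1); each new remainder r_{k+1} = r_{k-1} − q_k·r_k inherits s_{k+1} = s_{k-1} − q_k·s_k, t_{k+1} = t_{k-1} − q_k·t_k, so r_k = a·s_k + b·t_k at every step:
  q = 2: r = 126, s = 1 − 2·0 = 1, t = 0 − 2·1 = -2  (check: 538·1 + 206·(-2) = 126)
  q = 1: r = 80, s = 0 − 1·1 = -1, t = 1 − 1·(-2) = 3  (check: 538·(-1) + 206·3 = 80)
  q = 1: r = 46, s = 1 − 1·(-1) = 2, t = -2 − 1·3 = -5  (check: 538·2 + 206·(-5) = 46)
  q = 1: r = 34, s = -1 − 1·2 = -3, t = 3 − 1·(-5) = 8  (check: 538·(-3) + 206·8 = 34)
  q = 1: r = 12, s = 2 − 1·(-3) = 5, t = -5 − 1·8 = -13  (check: 538·5 + 206·(-13) = 12)
  q = 2: r = 10, s = -3 − 2·5 = -13, t = 8 − 2·(-13) = 34  (check: 538·(-13) + 206·34 = 10)
  q = 1: r = 2, s = 5 − 1·(-13) = 18, t = -13 − 1·34 = -47  (check: 538·18 + 206·(-47) = 2)
The row with r = 2 (the gcd) gives the Bezout coefficients s = 18, t = -47.
Result: 538 · (18) + 206 · (-47) = 2.

gcd(538, 206) = 2; s = 18, t = -47 (check: 538·18 + 206·(-47) = 2).
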